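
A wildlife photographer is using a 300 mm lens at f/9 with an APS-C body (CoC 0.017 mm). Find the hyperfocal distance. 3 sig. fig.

589 m

Hyperfocal distance H = f²/(N·c) + f = 300²/(9 × 0.017) + 300 = 90000/0.153 + 300 ≈ 588535.3 mm ≈ 589 m.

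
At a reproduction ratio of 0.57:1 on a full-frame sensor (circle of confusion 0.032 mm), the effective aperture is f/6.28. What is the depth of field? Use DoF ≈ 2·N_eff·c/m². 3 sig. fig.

At magnification m, DoF ≈ 2·N_eff·c/m² = 2 × 6.28 × 0.032 / 0.57² = 0.4019 / 0.3249 ≈ 1.24 mm.

1.24 mm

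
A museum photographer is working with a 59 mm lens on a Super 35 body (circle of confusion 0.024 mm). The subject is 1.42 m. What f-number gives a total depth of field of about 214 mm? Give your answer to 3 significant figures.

Write h = H − f = f²/(N·c). The thin-lens limits are Dn = s·h/(h + (s−f)) and Df = s·h/(h − (s−f)), so DoF = Df − Dn = 2·s·(s−f)·h / (h² − (s−f)²).
That is a quadratic in h: DoF·h² − 2·s·(s−f)·h − DoF·(s−f)² = 0 ⇒ h = (s−f)·(s + √(s² + DoF²)) / DoF = 1361 × (1420 + √(1420² + 214²)) / 214 = 1361 × (1420 + 1436.03) / 214 ≈ 18164 mm.
Then N = f²/(c·h) = 59² / (0.024 × 18164) = 3481 / 435.93 ≈ 7.99.

f/7.99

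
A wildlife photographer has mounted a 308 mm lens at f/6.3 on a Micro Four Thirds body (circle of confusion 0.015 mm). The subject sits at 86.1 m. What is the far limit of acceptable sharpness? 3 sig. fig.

Hyperfocal distance H = f²/(N·c) + f = 308²/(6.3 × 0.015) + 308 = 94864/0.0945 + 308 ≈ 1004159.9 mm ≈ 1004 m.
Far limit Df = s·(H − f)/(H − s) = 86100 × (1004159.9 − 308) / (1004159.9 − 86100) = 86100 × 1003851.9 / 918059.9 ≈ 94146 mm ≈ 94.1 m.

94.1 m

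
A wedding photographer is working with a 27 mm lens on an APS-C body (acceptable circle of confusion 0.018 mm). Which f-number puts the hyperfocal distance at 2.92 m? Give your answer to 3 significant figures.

f/14

Rearrange H = f²/(N·c) + f for N: N = f² / ((H − f)·c).
N = 27² / ((2920 − 27) × 0.018) = 729 / 52.07 ≈ 14.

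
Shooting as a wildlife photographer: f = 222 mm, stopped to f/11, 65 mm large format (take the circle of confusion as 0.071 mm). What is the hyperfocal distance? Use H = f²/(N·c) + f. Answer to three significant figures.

63.3 m

Hyperfocal distance H = f²/(N·c) + f = 222²/(11 × 0.071) + 222 = 49284/0.781 + 222 ≈ 63325.7 mm ≈ 63.3 m.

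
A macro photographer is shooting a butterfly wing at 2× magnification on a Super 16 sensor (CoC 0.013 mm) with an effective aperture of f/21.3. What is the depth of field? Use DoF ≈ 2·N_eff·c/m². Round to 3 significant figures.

At magnification m, DoF ≈ 2·N_eff·c/m² = 2 × 21.3 × 0.013 / 2² = 0.5538 / 4 ≈ 0.138 mm.

0.138 mm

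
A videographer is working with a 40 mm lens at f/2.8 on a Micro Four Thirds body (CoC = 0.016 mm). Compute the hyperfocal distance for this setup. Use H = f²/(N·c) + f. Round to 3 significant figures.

35.8 m

Hyperfocal distance H = f²/(N·c) + f = 40²/(2.8 × 0.016) + 40 = 1600/0.0448 + 40 ≈ 35754.3 mm ≈ 35.8 m.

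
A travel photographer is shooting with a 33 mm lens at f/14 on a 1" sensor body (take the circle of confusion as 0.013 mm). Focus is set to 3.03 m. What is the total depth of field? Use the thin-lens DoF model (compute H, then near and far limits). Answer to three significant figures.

Hyperfocal distance H = f²/(N·c) + f = 33²/(14 × 0.013) + 33 = 1089/0.182 + 33 ≈ 6016.5 mm ≈ 6.017 m.
Near limit Dn = s·(H − f)/(H + s − 2f) = 3030 × (6016.5 − 33) / (6016.5 + 3030 − 2 × 33) = 3030 × 5983.5 / 8980.5 ≈ 2018.8 mm.
Far limit Df = s·(H − f)/(H − s) = 3030 × (6016.5 − 33) / (6016.5 − 3030) = 3030 × 5983.5 / 2986.5 ≈ 6070.6 mm.
Depth of field = Df − Dn = 6070.6 − 2018.8 ≈ 4051.8 mm ≈ 4.05 m.

4.05 m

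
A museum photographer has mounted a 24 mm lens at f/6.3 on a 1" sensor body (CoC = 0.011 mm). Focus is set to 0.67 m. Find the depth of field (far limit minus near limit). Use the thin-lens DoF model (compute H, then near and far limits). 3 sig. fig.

Hyperfocal distance H = f²/(N·c) + f = 24²/(6.3 × 0.011) + 24 = 576/0.0693 + 24 ≈ 8335.7 mm ≈ 8.336 m.
Near limit Dn = s·(H − f)/(H + s − 2f) = 670 × (8335.7 − 24) / (8335.7 + 670 − 2 × 24) = 670 × 8311.7 / 8957.7 ≈ 621.68 mm.
Far limit Df = s·(H − f)/(H − s) = 670 × (8335.7 − 24) / (8335.7 − 670) = 670 × 8311.7 / 7665.7 ≈ 726.46 mm.
Depth of field = Df − Dn = 726.46 − 621.68 ≈ 104.78 mm.

105 mm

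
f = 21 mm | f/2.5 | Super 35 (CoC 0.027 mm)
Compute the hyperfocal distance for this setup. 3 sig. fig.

Hyperfocal distance H = f²/(N·c) + f = 21²/(2.5 × 0.027) + 21 = 441/0.0675 + 21 ≈ 6554.3 mm ≈ 6.55 m.

6.55 m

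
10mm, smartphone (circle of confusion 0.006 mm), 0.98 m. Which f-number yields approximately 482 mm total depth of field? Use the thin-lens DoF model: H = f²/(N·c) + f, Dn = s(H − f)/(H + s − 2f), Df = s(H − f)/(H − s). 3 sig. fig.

f/4

Write h = H − f = f²/(N·c). The thin-lens limits are Dn = s·h/(h + (s−f)) and Df = s·h/(h − (s−f)), so DoF = Df − Dn = 2·s·(s−f)·h / (h² − (s−f)²).
That is a quadratic in h: DoF·h² − 2·s·(s−f)·h − DoF·(s−f)² = 0 ⇒ h = (s−f)·(s + √(s² + DoF²)) / DoF = 970 × (980 + √(980² + 482²)) / 482 = 970 × (980 + 1092.12) / 482 ≈ 4170.0 mm.
Then N = f²/(c·h) = 10² / (0.006 × 4170.0) = 100 / 25.020 ≈ 4.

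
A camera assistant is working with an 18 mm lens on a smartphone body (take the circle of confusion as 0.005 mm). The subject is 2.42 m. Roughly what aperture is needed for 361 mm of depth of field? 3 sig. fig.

f/2.00

Write h = H − f = f²/(N·c). The thin-lens limits are Dn = s·h/(h + (s−f)) and Df = s·h/(h − (s−f)), so DoF = Df − Dn = 2·s·(s−f)·h / (h² − (s−f)²).
That is a quadratic in h: DoF·h² − 2·s·(s−f)·h − DoF·(s−f)² = 0 ⇒ h = (s−f)·(s + √(s² + DoF²)) / DoF = 2402 × (2420 + √(2420² + 361²)) / 361 = 2402 × (2420 + 2446.78) / 361 ≈ 32382 mm.
Then N = f²/(c·h) = 18² / (0.005 × 32382) = 324 / 161.91 ≈ 2.00.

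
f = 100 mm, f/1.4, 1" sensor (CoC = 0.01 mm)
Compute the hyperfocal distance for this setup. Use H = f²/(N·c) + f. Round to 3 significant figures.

Hyperfocal distance H = f²/(N·c) + f = 100²/(1.4 × 0.01) + 100 = 10000/0.014 + 100 ≈ 714385.7 mm ≈ 714 m.

714 m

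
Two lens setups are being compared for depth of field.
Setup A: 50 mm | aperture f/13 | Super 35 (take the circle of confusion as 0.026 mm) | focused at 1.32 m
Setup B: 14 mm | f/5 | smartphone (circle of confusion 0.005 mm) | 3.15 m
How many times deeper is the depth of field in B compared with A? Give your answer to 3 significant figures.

Setup A: H = 50²/(13×0.026) + 50 ≈ 7446.4 mm; DoF = Df − Dn = 1593.63 − 1126.56 ≈ 467.07 mm.
Setup B: H = 14²/(5×0.005) + 14 ≈ 7854.0 mm; DoF = Df − Dn = 5250.0 − 2250.0 ≈ 3000.0 mm.
Ratio = 3000.0 / 467.07 ≈ 6.42.

6.42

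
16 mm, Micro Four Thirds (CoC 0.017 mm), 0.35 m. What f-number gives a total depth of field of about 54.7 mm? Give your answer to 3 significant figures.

Write h = H − f = f²/(N·c). The thin-lens limits are Dn = s·h/(h + (s−f)) and Df = s·h/(h − (s−f)), so DoF = Df − Dn = 2·s·(s−f)·h / (h² − (s−f)²).
That is a quadratic in h: DoF·h² − 2·s·(s−f)·h − DoF·(s−f)² = 0 ⇒ h = (s−f)·(s + √(s² + DoF²)) / DoF = 334 × (350 + √(350² + 54.7²)) / 54.7 = 334 × (350 + 354.249) / 54.7 ≈ 4300.2 mm.
Then N = f²/(c·h) = 16² / (0.017 × 4300.2) = 256 / 73.103 ≈ 3.50.

f/3.50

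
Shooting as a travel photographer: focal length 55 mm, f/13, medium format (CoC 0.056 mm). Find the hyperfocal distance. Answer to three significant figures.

Hyperfocal distance H = f²/(N·c) + f = 55²/(13 × 0.056) + 55 = 3025/0.728 + 55 ≈ 4210.2 mm ≈ 4.21 m.

4.21 m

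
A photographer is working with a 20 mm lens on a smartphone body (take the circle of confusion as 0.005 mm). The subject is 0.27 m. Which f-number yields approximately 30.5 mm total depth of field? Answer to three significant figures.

f/18

Write h = H − f = f²/(N·c). The thin-lens limits are Dn = s·h/(h + (s−f)) and Df = s·h/(h − (s−f)), so DoF = Df − Dn = 2·s·(s−f)·h / (h² − (s−f)²).
That is a quadratic in h: DoF·h² − 2·s·(s−f)·h − DoF·(s−f)² = 0 ⇒ h = (s−f)·(s + √(s² + DoF²)) / DoF = 250 × (270 + √(270² + 30.5²)) / 30.5 = 250 × (270 + 271.717) / 30.5 ≈ 4440.3 mm.
Then N = f²/(c·h) = 20² / (0.005 × 4440.3) = 400 / 22.202 ≈ 18.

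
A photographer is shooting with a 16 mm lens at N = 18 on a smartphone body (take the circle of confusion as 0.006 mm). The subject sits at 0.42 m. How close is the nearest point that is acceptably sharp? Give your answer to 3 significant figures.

Hyperfocal distance H = f²/(N·c) + f = 16²/(18 × 0.006) + 16 = 256/0.108 + 16 ≈ 2386.4 mm ≈ 2.386 m.
Near limit Dn = s·(H − f)/(H + s − 2f) = 420 × (2386.4 − 16) / (2386.4 + 420 − 2 × 16) = 420 × 2370.4 / 2774.4 ≈ 358.84 mm.

359 mm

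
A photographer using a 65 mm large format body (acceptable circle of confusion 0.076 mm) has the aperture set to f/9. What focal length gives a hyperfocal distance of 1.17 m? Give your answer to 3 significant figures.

27.9 mm

From H = f²/(N·c) + f, with f ≪ H: f ≈ √(H·N·c) = √(1170 × 9 × 0.076) = √800.28 ≈ 28.29 mm.
Exact: f² + N·c·f − N·c·H = 0 ⇒ f = (−N·c + √((N·c)² + 4·N·c·H))/2 = (−0.684 + √3201.6)/2 ≈ 27.949 mm ≈ 27.9 mm.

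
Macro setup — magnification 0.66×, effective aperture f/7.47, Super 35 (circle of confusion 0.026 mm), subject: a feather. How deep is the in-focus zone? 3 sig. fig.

0.892 mm

At magnification m, DoF ≈ 2·N_eff·c/m² = 2 × 7.47 × 0.026 / 0.66² = 0.3884 / 0.4356 ≈ 0.892 mm.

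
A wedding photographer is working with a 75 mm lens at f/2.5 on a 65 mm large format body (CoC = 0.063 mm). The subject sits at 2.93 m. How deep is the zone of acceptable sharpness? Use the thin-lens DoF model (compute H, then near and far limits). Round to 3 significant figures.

Hyperfocal distance H = f²/(N·c) + f = 75²/(2.5 × 0.063) + 75 = 5625/0.1575 + 75 ≈ 35789.3 mm ≈ 35.79 m.
Near limit Dn = s·(H − f)/(H + s − 2f) = 2930 × (35789.3 − 75) / (35789.3 + 2930 − 2 × 75) = 2930 × 35714.3 / 38569.3 ≈ 2713.11 mm.
Far limit Df = s·(H − f)/(H − s) = 2930 × (35789.3 − 75) / (35789.3 − 2930) = 2930 × 35714.3 / 32859.3 ≈ 3184.57 mm.
Depth of field = Df − Dn = 3184.57 − 2713.11 ≈ 471.46 mm.

471 mm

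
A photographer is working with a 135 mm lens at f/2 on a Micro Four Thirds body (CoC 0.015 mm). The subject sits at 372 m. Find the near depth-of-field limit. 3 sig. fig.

231 m

Hyperfocal distance H = f²/(N·c) + f = 135²/(2 × 0.015) + 135 = 18225/0.03 + 135 ≈ 607635.0 mm ≈ 607.6 m.
Near limit Dn = s·(H − f)/(H + s − 2f) = 372000 × (607635.0 − 135) / (607635.0 + 372000 − 2 × 135) = 372000 × 607500.0 / 979365.0 ≈ 230752 mm ≈ 231 m.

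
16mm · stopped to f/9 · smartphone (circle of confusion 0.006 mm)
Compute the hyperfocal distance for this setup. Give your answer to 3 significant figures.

4.76 m

Hyperfocal distance H = f²/(N·c) + f = 16²/(9 × 0.006) + 16 = 256/0.054 + 16 ≈ 4756.7 mm ≈ 4.76 m.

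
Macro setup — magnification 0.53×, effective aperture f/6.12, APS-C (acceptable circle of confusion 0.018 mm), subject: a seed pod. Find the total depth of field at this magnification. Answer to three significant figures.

0.784 mm

At magnification m, DoF ≈ 2·N_eff·c/m² = 2 × 6.12 × 0.018 / 0.53² = 0.2203 / 0.2809 ≈ 0.784 mm.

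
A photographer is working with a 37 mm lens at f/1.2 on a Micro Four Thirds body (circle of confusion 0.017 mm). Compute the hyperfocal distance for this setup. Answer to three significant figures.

Hyperfocal distance H = f²/(N·c) + f = 37²/(1.2 × 0.017) + 37 = 1369/0.0204 + 37 ≈ 67144.8 mm ≈ 67.1 m.

67.1 m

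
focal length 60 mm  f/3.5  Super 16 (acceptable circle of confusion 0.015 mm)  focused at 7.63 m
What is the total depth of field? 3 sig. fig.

1.71 m

Hyperfocal distance H = f²/(N·c) + f = 60²/(3.5 × 0.015) + 60 = 3600/0.0525 + 60 ≈ 68631.4 mm ≈ 68.63 m.
Near limit Dn = s·(H − f)/(H + s − 2f) = 7630 × (68631.4 − 60) / (68631.4 + 7630 − 2 × 60) = 7630 × 68571.4 / 76141.4 ≈ 6871.4 mm.
Far limit Df = s·(H − f)/(H − s) = 7630 × (68631.4 − 60) / (68631.4 − 7630) = 7630 × 68571.4 / 61001.4 ≈ 8576.8 mm.
Depth of field = Df − Dn = 8576.8 − 6871.4 ≈ 1705.4 mm ≈ 1.71 m.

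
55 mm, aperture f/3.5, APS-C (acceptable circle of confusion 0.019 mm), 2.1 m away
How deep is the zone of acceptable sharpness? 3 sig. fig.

Hyperfocal distance H = f²/(N·c) + f = 55²/(3.5 × 0.019) + 55 = 3025/0.0665 + 55 ≈ 45543.7 mm ≈ 45.54 m.
Near limit Dn = s·(H − f)/(H + s − 2f) = 2100 × (45543.7 − 55) / (45543.7 + 2100 − 2 × 55) = 2100 × 45488.7 / 47533.7 ≈ 2009.65 mm.
Far limit Df = s·(H − f)/(H − s) = 2100 × (45543.7 − 55) / (45543.7 − 2100) = 2100 × 45488.7 / 43443.7 ≈ 2198.85 mm.
Depth of field = Df − Dn = 2198.85 − 2009.65 ≈ 189.20 mm.

189 mm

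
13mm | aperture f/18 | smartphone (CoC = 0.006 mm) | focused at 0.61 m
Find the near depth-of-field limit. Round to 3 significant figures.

442 mm

Hyperfocal distance H = f²/(N·c) + f = 13²/(18 × 0.006) + 13 = 169/0.108 + 13 ≈ 1577.8 mm ≈ 1.578 m.
Near limit Dn = s·(H − f)/(H + s − 2f) = 610 × (1577.8 − 13) / (1577.8 + 610 − 2 × 13) = 610 × 1564.8 / 2161.8 ≈ 441.54 mm.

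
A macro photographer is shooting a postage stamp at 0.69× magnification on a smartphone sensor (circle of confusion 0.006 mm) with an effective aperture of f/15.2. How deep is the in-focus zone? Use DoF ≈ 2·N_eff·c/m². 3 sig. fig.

At magnification m, DoF ≈ 2·N_eff·c/m² = 2 × 15.2 × 0.006 / 0.69² = 0.1824 / 0.4761 ≈ 0.383 mm.

0.383 mm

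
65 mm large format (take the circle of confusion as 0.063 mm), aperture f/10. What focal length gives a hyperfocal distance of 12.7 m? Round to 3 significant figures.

From H = f²/(N·c) + f, with f ≪ H: f ≈ √(H·N·c) = √(12700 × 10 × 0.063) = √8001.0 ≈ 89.45 mm.
Exact: f² + N·c·f − N·c·H = 0 ⇒ f = (−N·c + √((N·c)² + 4·N·c·H))/2 = (−0.63 + √32004)/2 ≈ 89.134 mm ≈ 89.1 mm.

89.1 mm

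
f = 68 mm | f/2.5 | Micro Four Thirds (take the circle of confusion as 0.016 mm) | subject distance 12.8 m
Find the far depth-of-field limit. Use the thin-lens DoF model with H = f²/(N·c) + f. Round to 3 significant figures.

Hyperfocal distance H = f²/(N·c) + f = 68²/(2.5 × 0.016) + 68 = 4624/0.04 + 68 ≈ 115668.0 mm ≈ 115.7 m.
Far limit Df = s·(H − f)/(H − s) = 12800 × (115668.0 − 68) / (115668.0 − 12800) = 12800 × 115600.0 / 102868.0 ≈ 14384 mm ≈ 14.4 m.

14.4 m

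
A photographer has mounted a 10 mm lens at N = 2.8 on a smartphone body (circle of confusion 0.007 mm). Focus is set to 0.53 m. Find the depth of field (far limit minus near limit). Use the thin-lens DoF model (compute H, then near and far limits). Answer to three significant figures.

Hyperfocal distance H = f²/(N·c) + f = 10²/(2.8 × 0.007) + 10 = 100/0.0196 + 10 ≈ 5112.0 mm ≈ 5.112 m.
Near limit Dn = s·(H − f)/(H + s − 2f) = 530 × (5112.0 − 10) / (5112.0 + 530 − 2 × 10) = 530 × 5102.0 / 5622.0 ≈ 480.98 mm.
Far limit Df = s·(H − f)/(H − s) = 530 × (5112.0 − 10) / (5112.0 − 530) = 530 × 5102.0 / 4582.0 ≈ 590.15 mm.
Depth of field = Df − Dn = 590.15 − 480.98 ≈ 109.17 mm.

109 mm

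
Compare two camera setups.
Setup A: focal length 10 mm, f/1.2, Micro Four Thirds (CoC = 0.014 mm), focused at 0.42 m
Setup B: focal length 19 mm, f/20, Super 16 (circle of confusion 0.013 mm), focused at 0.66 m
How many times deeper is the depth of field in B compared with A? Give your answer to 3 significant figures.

13.3

Setup A: H = 10²/(1.2×0.014) + 10 ≈ 5962.4 mm; DoF = Df − Dn = 451.070 − 392.935 ≈ 58.135 mm.
Setup B: H = 19²/(20×0.013) + 19 ≈ 1407.5 mm; DoF = Df − Dn = 1226.00 − 451.54 ≈ 774.46 mm.
Ratio = 774.46 / 58.135 ≈ 13.3.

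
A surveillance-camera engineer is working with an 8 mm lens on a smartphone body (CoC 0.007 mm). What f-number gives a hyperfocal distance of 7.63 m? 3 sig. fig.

f/1.20

Rearrange H = f²/(N·c) + f for N: N = f² / ((H − f)·c).
N = 8² / ((7630 − 8) × 0.007) = 64 / 53.35 ≈ 1.20.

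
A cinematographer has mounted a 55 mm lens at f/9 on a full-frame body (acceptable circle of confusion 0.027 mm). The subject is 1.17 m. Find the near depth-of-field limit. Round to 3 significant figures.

Hyperfocal distance H = f²/(N·c) + f = 55²/(9 × 0.027) + 55 = 3025/0.243 + 55 ≈ 12503.6 mm ≈ 12.50 m.
Near limit Dn = s·(H − f)/(H + s − 2f) = 1170 × (12503.6 − 55) / (12503.6 + 1170 − 2 × 55) = 1170 × 12448.6 / 13563.6 ≈ 1073.8 mm ≈ 1.07 m.

1.07 m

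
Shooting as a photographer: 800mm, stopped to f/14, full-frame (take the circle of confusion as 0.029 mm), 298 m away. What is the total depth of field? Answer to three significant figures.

Hyperfocal distance H = f²/(N·c) + f = 800²/(14 × 0.029) + 800 = 640000/0.406 + 800 ≈ 1577154.7 mm ≈ 1577 m.
Near limit Dn = s·(H − f)/(H + s − 2f) = 298000 × (1577154.7 − 800) / (1577154.7 + 298000 − 2 × 800) = 298000 × 1576354.7 / 1873554.7 ≈ 250729 mm.
Far limit Df = s·(H − f)/(H − s) = 298000 × (1577154.7 − 800) / (1577154.7 − 298000) = 298000 × 1576354.7 / 1279154.7 ≈ 367238 mm.
Depth of field = Df − Dn = 367238 − 250729 ≈ 116509 mm ≈ 117 m.

117 m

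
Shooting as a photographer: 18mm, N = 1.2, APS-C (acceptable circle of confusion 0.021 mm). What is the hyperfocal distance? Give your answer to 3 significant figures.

Hyperfocal distance H = f²/(N·c) + f = 18²/(1.2 × 0.021) + 18 = 324/0.0252 + 18 ≈ 12875.1 mm ≈ 12.9 m.

12.9 m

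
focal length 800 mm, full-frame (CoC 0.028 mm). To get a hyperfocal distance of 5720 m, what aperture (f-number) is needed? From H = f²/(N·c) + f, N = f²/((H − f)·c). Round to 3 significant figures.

f/4

Rearrange H = f²/(N·c) + f for N: N = f² / ((H − f)·c).
N = 800² / ((5720000 − 800) × 0.028) = 640000 / 160138 ≈ 4.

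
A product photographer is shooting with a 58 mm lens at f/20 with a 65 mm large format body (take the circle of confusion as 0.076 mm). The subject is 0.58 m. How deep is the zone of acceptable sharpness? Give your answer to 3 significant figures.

Hyperfocal distance H = f²/(N·c) + f = 58²/(20 × 0.076) + 58 = 3364/1.52 + 58 ≈ 2271.2 mm ≈ 2.271 m.
Near limit Dn = s·(H − f)/(H + s − 2f) = 580 × (2271.2 − 58) / (2271.2 + 580 − 2 × 58) = 580 × 2213.2 / 2735.2 ≈ 469.31 mm.
Far limit Df = s·(H − f)/(H − s) = 580 × (2271.2 − 58) / (2271.2 − 580) = 580 × 2213.2 / 1691.2 ≈ 759.03 mm.
Depth of field = Df − Dn = 759.03 − 469.31 ≈ 289.72 mm.

290 mm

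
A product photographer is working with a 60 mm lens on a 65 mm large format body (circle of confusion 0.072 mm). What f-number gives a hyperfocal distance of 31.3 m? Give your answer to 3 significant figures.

Rearrange H = f²/(N·c) + f for N: N = f² / ((H − f)·c).
N = 60² / ((31300 − 60) × 0.072) = 3600 / 2249 ≈ 1.60.

f/1.60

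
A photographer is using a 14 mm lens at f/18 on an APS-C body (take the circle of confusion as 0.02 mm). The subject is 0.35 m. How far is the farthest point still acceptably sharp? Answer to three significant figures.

0.914 m

Hyperfocal distance H = f²/(N·c) + f = 14²/(18 × 0.02) + 14 = 196/0.36 + 14 ≈ 558.4 mm ≈ 0.558 m.
Far limit Df = s·(H − f)/(H − s) = 350 × (558.4 − 14) / (558.4 − 350) = 350 × 544.4 / 208.4 ≈ 914.18 mm ≈ 0.914 m.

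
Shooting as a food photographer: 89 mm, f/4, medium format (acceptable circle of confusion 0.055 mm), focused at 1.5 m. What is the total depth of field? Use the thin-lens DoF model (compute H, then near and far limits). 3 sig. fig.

118 mm

Hyperfocal distance H = f²/(N·c) + f = 89²/(4 × 0.055) + 89 = 7921/0.22 + 89 ≈ 36093.5 mm ≈ 36.09 m.
Near limit Dn = s·(H − f)/(H + s − 2f) = 1500 × (36093.5 − 89) / (36093.5 + 1500 − 2 × 89) = 1500 × 36004.5 / 37415.5 ≈ 1443.43 mm.
Far limit Df = s·(H − f)/(H − s) = 1500 × (36093.5 − 89) / (36093.5 − 1500) = 1500 × 36004.5 / 34593.5 ≈ 1561.18 mm.
Depth of field = Df − Dn = 1561.18 − 1443.43 ≈ 117.75 mm.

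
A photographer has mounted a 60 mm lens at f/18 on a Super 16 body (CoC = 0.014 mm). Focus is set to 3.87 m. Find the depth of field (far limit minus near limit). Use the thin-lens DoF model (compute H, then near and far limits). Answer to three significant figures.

Hyperfocal distance H = f²/(N·c) + f = 60²/(18 × 0.014) + 60 = 3600/0.252 + 60 ≈ 14345.7 mm ≈ 14.35 m.
Near limit Dn = s·(H − f)/(H + s − 2f) = 3870 × (14345.7 − 60) / (14345.7 + 3870 − 2 × 60) = 3870 × 14285.7 / 18095.7 ≈ 3055.2 mm.
Far limit Df = s·(H − f)/(H − s) = 3870 × (14345.7 − 60) / (14345.7 − 3870) = 3870 × 14285.7 / 10475.7 ≈ 5277.5 mm.
Depth of field = Df − Dn = 5277.5 − 3055.2 ≈ 2222.3 mm ≈ 2.22 m.

2.22 m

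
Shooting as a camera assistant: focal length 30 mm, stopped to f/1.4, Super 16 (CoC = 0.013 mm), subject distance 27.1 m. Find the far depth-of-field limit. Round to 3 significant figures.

59.9 m

Hyperfocal distance H = f²/(N·c) + f = 30²/(1.4 × 0.013) + 30 = 900/0.0182 + 30 ≈ 49480.5 mm ≈ 49.48 m.
Far limit Df = s·(H − f)/(H − s) = 27100 × (49480.5 − 30) / (49480.5 − 27100) = 27100 × 49450.5 / 22380.5 ≈ 59878 mm ≈ 59.9 m.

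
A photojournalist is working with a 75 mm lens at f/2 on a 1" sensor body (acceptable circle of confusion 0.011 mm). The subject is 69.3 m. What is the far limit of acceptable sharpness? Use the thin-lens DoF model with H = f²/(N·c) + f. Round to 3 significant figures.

Hyperfocal distance H = f²/(N·c) + f = 75²/(2 × 0.011) + 75 = 5625/0.022 + 75 ≈ 255756.8 mm ≈ 255.8 m.
Far limit Df = s·(H − f)/(H − s) = 69300 × (255756.8 − 75) / (255756.8 − 69300) = 69300 × 255681.8 / 186456.8 ≈ 95029 mm ≈ 95.0 m.

95.0 m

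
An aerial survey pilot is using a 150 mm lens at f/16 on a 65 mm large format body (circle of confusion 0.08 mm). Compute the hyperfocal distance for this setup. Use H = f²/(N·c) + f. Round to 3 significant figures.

Hyperfocal distance H = f²/(N·c) + f = 150²/(16 × 0.08) + 150 = 22500/1.28 + 150 ≈ 17728.1 mm ≈ 17.7 m.

17.7 m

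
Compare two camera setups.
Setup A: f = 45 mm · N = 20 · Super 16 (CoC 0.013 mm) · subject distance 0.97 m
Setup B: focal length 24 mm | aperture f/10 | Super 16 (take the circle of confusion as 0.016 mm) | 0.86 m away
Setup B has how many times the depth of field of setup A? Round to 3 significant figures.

Setup A: H = 45²/(20×0.013) + 45 ≈ 7833.5 mm; DoF = Df − Dn = 1100.73 − 867.03 ≈ 233.70 mm.
Setup B: H = 24²/(10×0.016) + 24 ≈ 3624.0 mm; DoF = Df − Dn = 1120.12 − 697.93 ≈ 422.19 mm.
Ratio = 422.19 / 233.70 ≈ 1.81.

1.81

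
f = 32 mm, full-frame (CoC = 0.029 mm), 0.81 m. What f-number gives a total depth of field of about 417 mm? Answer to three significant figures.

f/11

Write h = H − f = f²/(N·c). The thin-lens limits are Dn = s·h/(h + (s−f)) and Df = s·h/(h − (s−f)), so DoF = Df − Dn = 2·s·(s−f)·h / (h² − (s−f)²).
That is a quadratic in h: DoF·h² − 2·s·(s−f)·h − DoF·(s−f)² = 0 ⇒ h = (s−f)·(s + √(s² + DoF²)) / DoF = 778 × (810 + √(810² + 417²)) / 417 = 778 × (810 + 911.037) / 417 ≈ 3211.0 mm.
Then N = f²/(c·h) = 32² / (0.029 × 3211.0) = 1024 / 93.118 ≈ 11.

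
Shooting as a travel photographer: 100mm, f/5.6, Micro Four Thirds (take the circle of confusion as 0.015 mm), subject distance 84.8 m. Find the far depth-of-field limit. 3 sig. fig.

Hyperfocal distance H = f²/(N·c) + f = 100²/(5.6 × 0.015) + 100 = 10000/0.084 + 100 ≈ 119147.6 mm ≈ 119.1 m.
Far limit Df = s·(H − f)/(H − s) = 84800 × (119147.6 − 100) / (119147.6 − 84800) = 84800 × 119047.6 / 34347.6 ≈ 293914 mm ≈ 294 m.

294 m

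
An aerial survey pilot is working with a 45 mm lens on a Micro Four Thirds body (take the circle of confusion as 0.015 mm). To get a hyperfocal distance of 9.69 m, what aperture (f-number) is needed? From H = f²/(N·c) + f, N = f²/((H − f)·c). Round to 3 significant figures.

Rearrange H = f²/(N·c) + f for N: N = f² / ((H − f)·c).
N = 45² / ((9690 − 45) × 0.015) = 2025 / 144.7 ≈ 14.

f/14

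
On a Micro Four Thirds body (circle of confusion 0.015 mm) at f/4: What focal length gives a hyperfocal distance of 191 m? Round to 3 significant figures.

107 mm

From H = f²/(N·c) + f, with f ≪ H: f ≈ √(H·N·c) = √(191000 × 4 × 0.015) = √11460 ≈ 107.1 mm.
The +f correction barely moves this — solving exactly, f² + N·c·f − N·c·H = 0 ⇒ f = (−N·c + √((N·c)² + 4·N·c·H))/2 = (−0.06 + √45840)/2 ≈ 107.02 mm, so f ≈ 107 mm.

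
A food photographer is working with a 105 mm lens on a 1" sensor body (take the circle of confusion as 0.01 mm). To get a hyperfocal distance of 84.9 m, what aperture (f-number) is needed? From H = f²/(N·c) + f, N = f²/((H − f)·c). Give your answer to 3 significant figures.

Rearrange H = f²/(N·c) + f for N: N = f² / ((H − f)·c).
N = 105² / ((84900 − 105) × 0.01) = 11025 / 848.0 ≈ 13.

f/13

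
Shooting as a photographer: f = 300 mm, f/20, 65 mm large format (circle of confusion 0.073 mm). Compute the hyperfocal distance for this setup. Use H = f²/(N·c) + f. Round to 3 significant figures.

Hyperfocal distance H = f²/(N·c) + f = 300²/(20 × 0.073) + 300 = 90000/1.46 + 300 ≈ 61943.8 mm ≈ 61.9 m.

61.9 m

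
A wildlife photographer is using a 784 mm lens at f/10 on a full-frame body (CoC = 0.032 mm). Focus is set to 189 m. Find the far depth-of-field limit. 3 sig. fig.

Hyperfocal distance H = f²/(N·c) + f = 784²/(10 × 0.032) + 784 = 614656/0.32 + 784 ≈ 1921584.0 mm ≈ 1922 m.
Far limit Df = s·(H − f)/(H − s) = 189000 × (1921584.0 − 784) / (1921584.0 − 189000) = 189000 × 1920800.0 / 1732584.0 ≈ 209532 mm ≈ 210 m.

210 m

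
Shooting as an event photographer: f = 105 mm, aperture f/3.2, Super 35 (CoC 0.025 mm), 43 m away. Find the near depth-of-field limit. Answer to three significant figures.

32.8 m

Hyperfocal distance H = f²/(N·c) + f = 105²/(3.2 × 0.025) + 105 = 11025/0.08 + 105 ≈ 137917.5 mm ≈ 137.9 m.
Near limit Dn = s·(H − f)/(H + s − 2f) = 43000 × (137917.5 − 105) / (137917.5 + 43000 − 2 × 105) = 43000 × 137812.5 / 180707.5 ≈ 32793 mm ≈ 32.8 m.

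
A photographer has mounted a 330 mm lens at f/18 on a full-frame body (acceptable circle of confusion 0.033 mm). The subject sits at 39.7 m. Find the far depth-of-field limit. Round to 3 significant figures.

50.6 m

Hyperfocal distance H = f²/(N·c) + f = 330²/(18 × 0.033) + 330 = 108900/0.594 + 330 ≈ 183663.3 mm ≈ 183.7 m.
Far limit Df = s·(H − f)/(H − s) = 39700 × (183663.3 − 330) / (183663.3 − 39700) = 39700 × 183333.3 / 143963.3 ≈ 50557 mm ≈ 50.6 m.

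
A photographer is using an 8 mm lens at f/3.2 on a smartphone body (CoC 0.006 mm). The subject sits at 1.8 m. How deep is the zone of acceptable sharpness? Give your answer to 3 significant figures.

Hyperfocal distance H = f²/(N·c) + f = 8²/(3.2 × 0.006) + 8 = 64/0.0192 + 8 ≈ 3341.3 mm ≈ 3.341 m.
Near limit Dn = s·(H − f)/(H + s − 2f) = 1800 × (3341.3 − 8) / (3341.3 + 1800 − 2 × 8) = 1800 × 3333.3 / 5125.3 ≈ 1170.7 mm.
Far limit Df = s·(H − f)/(H − s) = 1800 × (3341.3 − 8) / (3341.3 − 1800) = 1800 × 3333.3 / 1541.3 ≈ 3892.7 mm.
Depth of field = Df − Dn = 3892.7 − 1170.7 ≈ 2722.0 mm ≈ 2.72 m.

2.72 m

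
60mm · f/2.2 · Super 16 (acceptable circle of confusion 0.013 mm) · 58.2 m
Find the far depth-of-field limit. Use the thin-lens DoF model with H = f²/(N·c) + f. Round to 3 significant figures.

108 m

Hyperfocal distance H = f²/(N·c) + f = 60²/(2.2 × 0.013) + 60 = 3600/0.0286 + 60 ≈ 125934.1 mm ≈ 125.9 m.
Far limit Df = s·(H − f)/(H − s) = 58200 × (125934.1 − 60) / (125934.1 − 58200) = 58200 × 125874.1 / 67734.1 ≈ 108156 mm ≈ 108 m.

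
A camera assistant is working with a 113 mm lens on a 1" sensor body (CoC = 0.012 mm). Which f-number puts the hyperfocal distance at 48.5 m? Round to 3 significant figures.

f/22

Rearrange H = f²/(N·c) + f for N: N = f² / ((H − f)·c).
N = 113² / ((48500 − 113) × 0.012) = 12769 / 580.6 ≈ 22.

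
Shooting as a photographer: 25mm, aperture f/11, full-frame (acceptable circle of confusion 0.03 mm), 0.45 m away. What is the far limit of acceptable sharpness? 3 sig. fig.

0.580 m

Hyperfocal distance H = f²/(N·c) + f = 25²/(11 × 0.03) + 25 = 625/0.33 + 25 ≈ 1918.9 mm ≈ 1.919 m.
Far limit Df = s·(H − f)/(H − s) = 450 × (1918.9 − 25) / (1918.9 − 450) = 450 × 1893.9 / 1468.9 ≈ 580.20 mm ≈ 0.580 m.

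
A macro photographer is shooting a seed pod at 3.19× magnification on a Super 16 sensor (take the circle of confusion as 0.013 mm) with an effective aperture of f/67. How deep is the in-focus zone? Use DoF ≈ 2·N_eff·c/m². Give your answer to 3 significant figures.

At magnification m, DoF ≈ 2·N_eff·c/m² = 2 × 67 × 0.013 / 3.19² = 1.742 / 10.18 ≈ 0.171 mm.

0.171 mm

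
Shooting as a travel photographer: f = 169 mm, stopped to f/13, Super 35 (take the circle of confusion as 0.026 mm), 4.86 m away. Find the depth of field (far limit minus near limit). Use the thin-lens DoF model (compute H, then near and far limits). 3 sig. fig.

Hyperfocal distance H = f²/(N·c) + f = 169²/(13 × 0.026) + 169 = 28561/0.338 + 169 ≈ 84669.0 mm ≈ 84.67 m.
Near limit Dn = s·(H − f)/(H + s − 2f) = 4860 × (84669.0 − 169) / (84669.0 + 4860 − 2 × 169) = 4860 × 84500.0 / 89191.0 ≈ 4604.39 mm.
Far limit Df = s·(H − f)/(H − s) = 4860 × (84669.0 − 169) / (84669.0 − 4860) = 4860 × 84500.0 / 79809.0 ≈ 5145.66 mm.
Depth of field = Df − Dn = 5145.66 − 4604.39 ≈ 541.27 mm ≈ 0.541 m.

0.541 m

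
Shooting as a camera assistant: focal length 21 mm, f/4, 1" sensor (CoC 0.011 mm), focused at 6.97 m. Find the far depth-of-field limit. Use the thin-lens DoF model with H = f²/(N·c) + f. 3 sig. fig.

22.7 m

Hyperfocal distance H = f²/(N·c) + f = 21²/(4 × 0.011) + 21 = 441/0.044 + 21 ≈ 10043.7 mm ≈ 10.04 m.
Far limit Df = s·(H − f)/(H − s) = 6970 × (10043.7 − 21) / (10043.7 − 6970) = 6970 × 10022.7 / 3073.7 ≈ 22728 mm ≈ 22.7 m.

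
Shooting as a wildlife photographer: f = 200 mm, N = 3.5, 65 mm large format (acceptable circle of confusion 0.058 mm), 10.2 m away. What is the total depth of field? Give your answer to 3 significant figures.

Hyperfocal distance H = f²/(N·c) + f = 200²/(3.5 × 0.058) + 200 = 40000/0.203 + 200 ≈ 197244.3 mm ≈ 197.2 m.
Near limit Dn = s·(H − f)/(H + s − 2f) = 10200 × (197244.3 − 200) / (197244.3 + 10200 − 2 × 200) = 10200 × 197044.3 / 207044.3 ≈ 9707.4 mm.
Far limit Df = s·(H − f)/(H − s) = 10200 × (197244.3 − 200) / (197244.3 − 10200) = 10200 × 197044.3 / 187044.3 ≈ 10745.3 mm.
Depth of field = Df − Dn = 10745.3 − 9707.4 ≈ 1037.9 mm ≈ 1.04 m.

1.04 m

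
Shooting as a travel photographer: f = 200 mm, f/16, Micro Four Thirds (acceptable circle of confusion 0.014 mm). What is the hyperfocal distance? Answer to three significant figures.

Hyperfocal distance H = f²/(N·c) + f = 200²/(16 × 0.014) + 200 = 40000/0.224 + 200 ≈ 178771.4 mm ≈ 179 m.

179 m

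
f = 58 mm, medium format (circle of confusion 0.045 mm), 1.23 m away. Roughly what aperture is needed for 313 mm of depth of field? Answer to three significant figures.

f/7.99

Write h = H − f = f²/(N·c). The thin-lens limits are Dn = s·h/(h + (s−f)) and Df = s·h/(h − (s−f)), so DoF = Df − Dn = 2·s·(s−f)·h / (h² − (s−f)²).
That is a quadratic in h: DoF·h² − 2·s·(s−f)·h − DoF·(s−f)² = 0 ⇒ h = (s−f)·(s + √(s² + DoF²)) / DoF = 1172 × (1230 + √(1230² + 313²)) / 313 = 1172 × (1230 + 1269.20) / 313 ≈ 9358.0 mm.
Then N = f²/(c·h) = 58² / (0.045 × 9358.0) = 3364 / 421.11 ≈ 7.99.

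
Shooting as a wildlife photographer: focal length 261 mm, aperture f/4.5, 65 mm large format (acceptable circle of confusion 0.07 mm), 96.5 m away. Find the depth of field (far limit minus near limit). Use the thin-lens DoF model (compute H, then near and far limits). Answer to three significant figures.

107 m

Hyperfocal distance H = f²/(N·c) + f = 261²/(4.5 × 0.07) + 261 = 68121/0.315 + 261 ≈ 216518.1 mm ≈ 216.5 m.
Near limit Dn = s·(H − f)/(H + s − 2f) = 96500 × (216518.1 − 261) / (216518.1 + 96500 − 2 × 261) = 96500 × 216257.1 / 312496.1 ≈ 66781 mm.
Far limit Df = s·(H − f)/(H − s) = 96500 × (216518.1 − 261) / (216518.1 − 96500) = 96500 × 216257.1 / 120018.1 ≈ 173880 mm.
Depth of field = Df − Dn = 173880 − 66781 ≈ 107099 mm ≈ 107 m.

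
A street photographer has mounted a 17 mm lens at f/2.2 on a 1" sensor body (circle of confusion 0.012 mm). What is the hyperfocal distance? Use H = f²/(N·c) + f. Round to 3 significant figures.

11.0 m

Hyperfocal distance H = f²/(N·c) + f = 17²/(2.2 × 0.012) + 17 = 289/0.0264 + 17 ≈ 10964.0 mm ≈ 11.0 m.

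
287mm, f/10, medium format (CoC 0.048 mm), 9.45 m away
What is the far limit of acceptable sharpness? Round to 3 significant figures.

Hyperfocal distance H = f²/(N·c) + f = 287²/(10 × 0.048) + 287 = 82369/0.48 + 287 ≈ 171889.1 mm ≈ 171.9 m.
Far limit Df = s·(H − f)/(H − s) = 9450 × (171889.1 − 287) / (171889.1 − 9450) = 9450 × 171602.1 / 162439.1 ≈ 9983.1 mm ≈ 9.98 m.

9.98 m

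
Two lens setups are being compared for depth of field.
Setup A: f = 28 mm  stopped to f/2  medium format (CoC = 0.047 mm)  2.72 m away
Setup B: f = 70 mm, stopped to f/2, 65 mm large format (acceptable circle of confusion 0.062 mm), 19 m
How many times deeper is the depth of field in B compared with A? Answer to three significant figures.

Setup A: H = 28²/(2×0.047) + 28 ≈ 8368.4 mm; DoF = Df − Dn = 4016.3 − 2056.3 ≈ 1960.0 mm.
Setup B: H = 70²/(2×0.062) + 70 ≈ 39586.1 mm; DoF = Df − Dn = 36471 − 12846 ≈ 23625 mm.
Ratio = 23625 / 1960.0 ≈ 12.1.

12.1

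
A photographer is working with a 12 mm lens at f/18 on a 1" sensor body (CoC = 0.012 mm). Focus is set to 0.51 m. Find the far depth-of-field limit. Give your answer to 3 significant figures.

2.02 m

Hyperfocal distance H = f²/(N·c) + f = 12²/(18 × 0.012) + 12 = 144/0.216 + 12 ≈ 678.7 mm ≈ 0.679 m.
Far limit Df = s·(H − f)/(H − s) = 510 × (678.7 − 12) / (678.7 − 510) = 510 × 666.7 / 168.7 ≈ 2015.8 mm ≈ 2.02 m.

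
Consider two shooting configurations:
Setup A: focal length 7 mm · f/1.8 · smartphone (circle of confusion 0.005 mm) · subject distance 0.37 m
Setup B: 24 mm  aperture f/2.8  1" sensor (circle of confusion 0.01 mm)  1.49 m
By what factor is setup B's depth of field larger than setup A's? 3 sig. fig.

4.31

Setup A: H = 7²/(1.8×0.005) + 7 ≈ 5451.4 mm; DoF = Df − Dn = 396.431 − 346.873 ≈ 49.558 mm.
Setup B: H = 24²/(2.8×0.01) + 24 ≈ 20595.4 mm; DoF = Df − Dn = 1604.33 − 1390.88 ≈ 213.45 mm.
Ratio = 213.45 / 49.558 ≈ 4.31.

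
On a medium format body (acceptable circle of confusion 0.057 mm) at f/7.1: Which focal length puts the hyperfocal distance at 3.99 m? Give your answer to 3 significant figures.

From H = f²/(N·c) + f, with f ≪ H: f ≈ √(H·N·c) = √(3990 × 7.1 × 0.057) = √1614.8 ≈ 40.18 mm.
Exact: f² + N·c·f − N·c·H = 0 ⇒ f = (−N·c + √((N·c)² + 4·N·c·H))/2 = (−0.4047 + √6459.2)/2 ≈ 39.982 mm ≈ 40.0 mm.

40.0 mm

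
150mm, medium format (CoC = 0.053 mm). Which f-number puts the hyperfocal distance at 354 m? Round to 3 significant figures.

f/1.20

Rearrange H = f²/(N·c) + f for N: N = f² / ((H − f)·c).
N = 150² / ((354000 − 150) × 0.053) = 22500 / 18754 ≈ 1.20.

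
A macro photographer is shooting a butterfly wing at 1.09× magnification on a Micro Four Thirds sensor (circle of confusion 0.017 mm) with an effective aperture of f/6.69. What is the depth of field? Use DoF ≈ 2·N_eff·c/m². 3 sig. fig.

At magnification m, DoF ≈ 2·N_eff·c/m² = 2 × 6.69 × 0.017 / 1.09² = 0.2275 / 1.188 ≈ 0.191 mm.

0.191 mm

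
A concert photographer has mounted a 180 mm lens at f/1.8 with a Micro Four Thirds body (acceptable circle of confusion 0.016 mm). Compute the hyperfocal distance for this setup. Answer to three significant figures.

1130 m

Hyperfocal distance H = f²/(N·c) + f = 180²/(1.8 × 0.016) + 180 = 32400/0.0288 + 180 ≈ 1125180.0 mm ≈ 1130 m.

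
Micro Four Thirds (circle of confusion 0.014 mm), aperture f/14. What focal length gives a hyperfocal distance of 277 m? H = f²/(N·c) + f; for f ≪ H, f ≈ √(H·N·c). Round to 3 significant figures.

233 mm

From H = f²/(N·c) + f, with f ≪ H: f ≈ √(H·N·c) = √(277000 × 14 × 0.014) = √54292 ≈ 233.0 mm.
The +f correction barely moves this — solving exactly, f² + N·c·f − N·c·H = 0 ⇒ f = (−N·c + √((N·c)² + 4·N·c·H))/2 = (−0.196 + √217168)/2 ≈ 232.91 mm, so f ≈ 233 mm.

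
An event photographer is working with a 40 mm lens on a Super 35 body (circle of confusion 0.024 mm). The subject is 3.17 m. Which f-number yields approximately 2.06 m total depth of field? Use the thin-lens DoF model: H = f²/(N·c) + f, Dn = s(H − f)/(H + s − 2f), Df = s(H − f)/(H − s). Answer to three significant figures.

f/6.31

Write h = H − f = f²/(N·c). The thin-lens limits are Dn = s·h/(h + (s−f)) and Df = s·h/(h − (s−f)), so DoF = Df − Dn = 2·s·(s−f)·h / (h² − (s−f)²).
That is a quadratic in h: DoF·h² − 2·s·(s−f)·h − DoF·(s−f)² = 0 ⇒ h = (s−f)·(s + √(s² + DoF²)) / DoF = 3130 × (3170 + √(3170² + 2060²)) / 2060 = 3130 × (3170 + 3780.54) / 2060 ≈ 10561 mm.
Then N = f²/(c·h) = 40² / (0.024 × 10561) = 1600 / 253.46 ≈ 6.31.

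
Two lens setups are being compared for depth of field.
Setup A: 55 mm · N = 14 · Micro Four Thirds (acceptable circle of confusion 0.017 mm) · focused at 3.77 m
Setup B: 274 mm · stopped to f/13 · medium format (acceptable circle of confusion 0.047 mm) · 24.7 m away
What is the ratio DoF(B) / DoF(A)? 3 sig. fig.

4.24

Setup A: H = 55²/(14×0.017) + 55 ≈ 12765.1 mm; DoF = Df − Dn = 5327.0 − 2917.3 ≈ 2409.7 mm.
Setup B: H = 274²/(13×0.047) + 274 ≈ 123148.0 mm; DoF = Df − Dn = 30828 − 20604 ≈ 10224 mm.
Ratio = 10224 / 2409.7 ≈ 4.24.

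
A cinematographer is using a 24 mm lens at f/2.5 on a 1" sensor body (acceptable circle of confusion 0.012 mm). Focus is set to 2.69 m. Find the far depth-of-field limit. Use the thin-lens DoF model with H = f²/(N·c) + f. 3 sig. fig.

Hyperfocal distance H = f²/(N·c) + f = 24²/(2.5 × 0.012) + 24 = 576/0.03 + 24 ≈ 19224.0 mm ≈ 19.22 m.
Far limit Df = s·(H − f)/(H − s) = 2690 × (19224.0 − 24) / (19224.0 − 2690) = 2690 × 19200.0 / 16534.0 ≈ 3123.7 mm ≈ 3.12 m.

3.12 m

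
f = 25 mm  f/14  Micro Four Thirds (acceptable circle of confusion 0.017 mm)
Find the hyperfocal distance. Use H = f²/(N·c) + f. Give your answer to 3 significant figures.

Hyperfocal distance H = f²/(N·c) + f = 25²/(14 × 0.017) + 25 = 625/0.238 + 25 ≈ 2651.1 mm ≈ 2.65 m.

2.65 m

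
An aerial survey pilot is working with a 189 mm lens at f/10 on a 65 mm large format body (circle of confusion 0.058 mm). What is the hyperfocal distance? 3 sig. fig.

Hyperfocal distance H = f²/(N·c) + f = 189²/(10 × 0.058) + 189 = 35721/0.58 + 189 ≈ 61776.9 mm ≈ 61.8 m.

61.8 m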